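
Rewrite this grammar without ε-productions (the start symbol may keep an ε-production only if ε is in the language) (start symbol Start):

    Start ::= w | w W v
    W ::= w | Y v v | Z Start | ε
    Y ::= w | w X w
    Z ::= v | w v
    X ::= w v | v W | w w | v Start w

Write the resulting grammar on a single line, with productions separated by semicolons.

Start ::= w | w W v | w v; W ::= w | Y v v | Z Start; Y ::= w | w X w; Z ::= v | w v; X ::= w v | v W | v | w w | v Start w

The nullable symbols are {W}.
ε ∉ L(G), so no ε-production is kept.
Add the nullable-subset variants: Start → w W v gives w W v | w v. X → v W gives v W | v.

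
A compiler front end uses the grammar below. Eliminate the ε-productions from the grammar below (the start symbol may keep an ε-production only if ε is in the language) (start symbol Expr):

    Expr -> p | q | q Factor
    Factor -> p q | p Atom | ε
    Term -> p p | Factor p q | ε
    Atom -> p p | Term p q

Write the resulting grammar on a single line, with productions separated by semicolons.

The nullable symbols are {Factor, Term}.
ε ∉ L(G), so no ε-production is kept.
Add the nullable-subset variants: Term → Factor p q gives Factor p q | p q. Atom → Term p q gives Term p q | p q.

Expr -> p | q | q Factor; Factor -> p q | p Atom; Term -> p p | Factor p q | p q; Atom -> p p | Term p q | p q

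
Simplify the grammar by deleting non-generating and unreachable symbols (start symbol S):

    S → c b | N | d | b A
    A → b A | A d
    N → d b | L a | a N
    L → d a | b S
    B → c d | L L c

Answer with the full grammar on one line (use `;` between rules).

S → c b | N | d; N → d b | L a | a N; L → d a | b S

Generating nonterminals: {B, L, N, S}.
Reachable from S after that: {L, N, S}.
Removed useless symbols: {A, B} and every production mentioning them.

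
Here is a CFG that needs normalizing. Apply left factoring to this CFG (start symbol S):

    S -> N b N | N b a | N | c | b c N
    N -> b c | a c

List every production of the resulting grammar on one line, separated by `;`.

S -> c | b c N | N S'; N -> b c | a c; S' -> epsilon | b S''; S'' -> N | a

S has alternatives sharing prefix 'N': factor to S → N S' with S' → b N | b a | ε.
S' has alternatives sharing prefix 'b': factor to S' → b S'' with S'' → N | a.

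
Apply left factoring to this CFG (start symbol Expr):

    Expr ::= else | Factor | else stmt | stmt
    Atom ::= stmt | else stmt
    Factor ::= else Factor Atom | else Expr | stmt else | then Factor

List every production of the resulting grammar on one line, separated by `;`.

Expr ::= Factor | stmt | else Expr1; Atom ::= stmt | else stmt; Factor ::= stmt else | then Factor | else Factor1; Expr1 ::= ε | stmt; Factor1 ::= Factor Atom | Expr

Expr has alternatives sharing prefix 'else': factor to Expr → else Expr1 with Expr1 → ε | stmt.
Factor has alternatives sharing prefix 'else': factor to Factor → else Factor1 with Factor1 → Factor Atom | Expr.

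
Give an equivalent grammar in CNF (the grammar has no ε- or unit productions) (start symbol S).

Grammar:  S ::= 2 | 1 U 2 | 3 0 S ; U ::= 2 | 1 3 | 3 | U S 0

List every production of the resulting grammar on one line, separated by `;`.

Introduce a nonterminal for each terminal appearing in a rule of length ≥ 2: X1 → 1, X2 → 2, X3 → 3, X4 → 0.
Binarize each right-hand side of length ≥ 3 by chaining fresh nonterminals (Y1, Y2, …): affected rules were S → X1 U X2; S → X3 X4 S; U → U S X4.

S ::= 2 | X1 Y1 | X3 Y2; U ::= 2 | X1 X3 | 3 | U Y3; X1 ::= 1; X2 ::= 2; X3 ::= 3; X4 ::= 0; Y1 ::= U X2; Y2 ::= X4 S; Y3 ::= S X4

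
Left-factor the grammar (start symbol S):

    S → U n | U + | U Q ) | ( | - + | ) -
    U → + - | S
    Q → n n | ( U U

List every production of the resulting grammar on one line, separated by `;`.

S → ( | - + | ) - | U S'; U → + - | S; Q → n n | ( U U; S' → n | + | Q )

S has alternatives sharing prefix 'U': factor to S → U S' with S' → n | + | Q ).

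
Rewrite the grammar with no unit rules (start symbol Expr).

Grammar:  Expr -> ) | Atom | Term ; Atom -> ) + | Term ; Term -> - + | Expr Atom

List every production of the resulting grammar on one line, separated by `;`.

Unit pairs: Atom ⇒* {Term}; Expr ⇒* {Atom, Term}.
For every A with A ⇒* B via unit rules, add B's non-unit alternatives to A; then delete every rule of the form X → Y.

Expr -> - + | Expr Atom | ) + | ); Atom -> - + | Expr Atom | ) +; Term -> - + | Expr Atom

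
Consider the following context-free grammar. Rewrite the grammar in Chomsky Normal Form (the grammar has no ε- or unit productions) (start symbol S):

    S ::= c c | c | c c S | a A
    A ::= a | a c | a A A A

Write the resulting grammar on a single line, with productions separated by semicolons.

S ::= X1 X1 | c | X1 Y1 | X2 A; A ::= a | X2 X1 | X2 Y2; X1 ::= c; X2 ::= a; Y1 ::= X1 S; Y2 ::= A Y3; Y3 ::= A A

Introduce a nonterminal for each terminal appearing in a rule of length ≥ 2: X1 → c, X2 → a.
Binarize each right-hand side of length ≥ 3 by chaining fresh nonterminals (Y1, Y2, …): affected rules were S → X1 X1 S; A → X2 A A A.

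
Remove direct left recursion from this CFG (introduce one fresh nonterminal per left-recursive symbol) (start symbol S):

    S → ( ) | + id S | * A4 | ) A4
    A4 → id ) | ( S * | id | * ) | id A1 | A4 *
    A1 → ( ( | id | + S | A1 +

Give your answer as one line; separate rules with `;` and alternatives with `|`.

Directly left-recursive nonterminals: A4, A1.
For A4: α = {*}, β = {id ), ( S *, id, * ), id A1}. Rewrite as A4 → β A4' and A4' → α A4' | ε.
For A1: α = {+}, β = {( (, id, + S}. Rewrite as A1 → β A1' and A1' → α A1' | ε.

S → ( ) | + id S | * A4 | ) A4; A4 → id ) A4' | ( S * A4' | id A4' | * ) A4' | id A1 A4'; A1 → ( ( A1' | id A1' | + S A1'; A4' → * A4' | ε; A1' → + A1' | ε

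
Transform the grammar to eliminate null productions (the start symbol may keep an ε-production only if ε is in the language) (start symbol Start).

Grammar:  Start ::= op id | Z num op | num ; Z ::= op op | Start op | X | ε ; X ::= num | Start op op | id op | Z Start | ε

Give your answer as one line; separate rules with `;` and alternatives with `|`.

Start ::= op id | Z num op | num op | num; Z ::= op op | Start op | X; X ::= num | Start op op | id op | Z Start | Start

The nullable symbols are {X, Z}.
ε ∉ L(G), so no ε-production is kept.
Add the nullable-subset variants: Start → Z num op gives Z num op | num op. X → Z Start gives Z Start | Start.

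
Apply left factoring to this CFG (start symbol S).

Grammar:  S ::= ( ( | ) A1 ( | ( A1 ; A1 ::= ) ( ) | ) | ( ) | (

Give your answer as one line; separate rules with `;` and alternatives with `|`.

S ::= ) A1 ( | ( S'; A1 ::= ) A1' | ( A1''; S' ::= ( | A1; A1' ::= ( ) | ε; A1'' ::= ) | ε

S has alternatives sharing prefix '(': factor to S → ( S' with S' → ( | A1.
A1 has alternatives sharing prefix ')': factor to A1 → ) A1' with A1' → ( ) | ε.
A1 has alternatives sharing prefix '(': factor to A1 → ( A1'' with A1'' → ) | ε.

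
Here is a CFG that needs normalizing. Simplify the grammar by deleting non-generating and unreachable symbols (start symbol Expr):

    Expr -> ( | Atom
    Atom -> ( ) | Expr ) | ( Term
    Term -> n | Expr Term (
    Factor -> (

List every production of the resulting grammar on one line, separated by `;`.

Generating nonterminals: {Atom, Expr, Factor, Term}.
Reachable from Expr after that: {Atom, Expr, Term}.
Removed useless symbols: {Factor} and every production mentioning them.

Expr -> ( | Atom; Atom -> ( ) | Expr ) | ( Term; Term -> n | Expr Term (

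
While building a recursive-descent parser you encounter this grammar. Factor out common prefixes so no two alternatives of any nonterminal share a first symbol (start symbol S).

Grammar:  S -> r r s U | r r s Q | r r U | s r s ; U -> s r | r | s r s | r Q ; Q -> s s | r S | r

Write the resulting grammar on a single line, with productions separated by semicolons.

S has alternatives sharing prefix 'r r': factor to S → r r S' with S' → s U | s Q | U.
U has alternatives sharing prefix 's r': factor to U → s r U' with U' → ε | s.
U has alternatives sharing prefix 'r': factor to U → r U'' with U'' → ε | Q.
Q has alternatives sharing prefix 'r': factor to Q → r Q' with Q' → S | ε.
S' has alternatives sharing prefix 's': factor to S' → s S'' with S'' → U | Q.

S -> s r s | r r S'; U -> s r U' | r U''; Q -> s s | r Q'; S' -> U | s S''; U' -> ε | s; U'' -> ε | Q; Q' -> S | ε; S'' -> U | Q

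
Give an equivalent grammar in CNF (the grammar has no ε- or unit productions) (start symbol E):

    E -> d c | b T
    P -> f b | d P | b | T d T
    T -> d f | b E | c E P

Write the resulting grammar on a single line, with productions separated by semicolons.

E -> X1 X2 | X3 T; P -> X4 X3 | X1 P | b | T Y1; T -> X1 X4 | X3 E | X2 Y2; X1 -> d; X2 -> c; X3 -> b; X4 -> f; Y1 -> X1 T; Y2 -> E P

Introduce a nonterminal for each terminal appearing in a rule of length ≥ 2: X1 → d, X2 → c, X3 → b, X4 → f.
Binarize each right-hand side of length ≥ 3 by chaining fresh nonterminals (Y1, Y2, …): affected rules were P → T X1 T; T → X2 E P.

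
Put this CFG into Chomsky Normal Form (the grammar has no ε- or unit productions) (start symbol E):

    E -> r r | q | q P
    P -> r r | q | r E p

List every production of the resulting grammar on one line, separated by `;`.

Introduce a nonterminal for each terminal appearing in a rule of length ≥ 2: X1 → r, X2 → q, X3 → p.
Binarize each right-hand side of length ≥ 3 by chaining fresh nonterminals (Y1, Y2, …): affected rules were P → X1 E X3.

E -> X1 X1 | q | X2 P; P -> X1 X1 | q | X1 Y1; X1 -> r; X2 -> q; X3 -> p; Y1 -> E X3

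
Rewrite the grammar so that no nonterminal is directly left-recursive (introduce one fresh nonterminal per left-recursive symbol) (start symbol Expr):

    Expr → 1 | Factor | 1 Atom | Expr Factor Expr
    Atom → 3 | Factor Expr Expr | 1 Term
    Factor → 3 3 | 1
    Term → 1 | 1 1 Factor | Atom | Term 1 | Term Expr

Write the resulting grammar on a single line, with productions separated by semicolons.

Directly left-recursive nonterminals: Expr, Term.
For Expr: α = {Factor Expr}, β = {1, Factor, 1 Atom}. Rewrite as Expr → β Expr1 and Expr1 → α Expr1 | ε.
For Term: α = {1, Expr}, β = {1, 1 1 Factor, Atom}. Rewrite as Term → β Term1 and Term1 → α Term1 | ε.

Expr → 1 Expr1 | Factor Expr1 | 1 Atom Expr1; Atom → 3 | Factor Expr Expr | 1 Term; Factor → 3 3 | 1; Term → 1 Term1 | 1 1 Factor Term1 | Atom Term1; Expr1 → Factor Expr Expr1 | ε; Term1 → 1 Term1 | Expr Term1 | ε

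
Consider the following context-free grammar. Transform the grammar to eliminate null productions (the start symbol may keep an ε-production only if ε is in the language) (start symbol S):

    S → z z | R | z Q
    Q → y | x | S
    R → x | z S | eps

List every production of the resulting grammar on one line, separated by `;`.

S → z z | R | z Q | z | ε; Q → y | x | S; R → x | z S | z

Nullable set = {Q, R, S}.
ε ∈ L(G) since S is nullable, so keep S → ε.
Expand every rule over subsets of its nullable positions: S → z Q gives z Q | z. R → z S gives z S | z.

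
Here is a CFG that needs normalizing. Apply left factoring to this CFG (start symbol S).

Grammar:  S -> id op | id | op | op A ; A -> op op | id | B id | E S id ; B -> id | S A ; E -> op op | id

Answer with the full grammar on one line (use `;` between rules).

S -> id S' | op S''; A -> op op | id | B id | E S id; B -> id | S A; E -> op op | id; S' -> op | ε; S'' -> ε | A

S has alternatives sharing prefix 'id': factor to S → id S' with S' → op | ε.
S has alternatives sharing prefix 'op': factor to S → op S'' with S'' → ε | A.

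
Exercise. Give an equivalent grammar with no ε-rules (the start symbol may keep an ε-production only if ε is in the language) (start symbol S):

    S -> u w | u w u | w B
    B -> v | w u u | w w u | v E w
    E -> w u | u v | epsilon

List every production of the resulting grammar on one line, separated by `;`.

The nullable symbols are {E}.
ε ∉ L(G), so no ε-production is kept.
Add the nullable-subset variants: B → v E w gives v E w | v w.

S -> u w | u w u | w B; B -> v | w u u | w w u | v E w | v w; E -> w u | u v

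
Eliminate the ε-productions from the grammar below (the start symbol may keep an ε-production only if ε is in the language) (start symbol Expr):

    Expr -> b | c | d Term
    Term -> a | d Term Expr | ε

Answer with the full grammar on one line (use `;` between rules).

The nullable symbols are {Term}.
ε ∉ L(G), so no ε-production is kept.
For each production, add variants omitting each subset of nullable occurrences: Expr → d Term gives d Term | d. Term → d Term Expr gives d Term Expr | d Expr.

Expr -> b | c | d Term | d; Term -> a | d Term Expr | d Expr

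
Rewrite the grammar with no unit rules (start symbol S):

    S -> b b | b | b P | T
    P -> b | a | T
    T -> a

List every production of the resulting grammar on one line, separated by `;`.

S -> b b | b | b P | a; P -> b | a; T -> a

Unit pairs: P ⇒* {T}; S ⇒* {T}.
For every A with A ⇒* B via unit rules, add B's non-unit alternatives to A; then delete every rule of the form X → Y.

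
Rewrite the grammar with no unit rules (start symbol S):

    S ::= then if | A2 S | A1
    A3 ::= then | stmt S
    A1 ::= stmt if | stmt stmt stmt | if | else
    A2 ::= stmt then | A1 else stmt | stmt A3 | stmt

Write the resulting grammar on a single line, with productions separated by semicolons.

Unit pairs: S ⇒* {A1}.
For every A with A ⇒* B via unit rules, add B's non-unit alternatives to A; then delete every rule of the form X → Y.

S ::= stmt if | stmt stmt stmt | if | else | then if | A2 S; A3 ::= then | stmt S; A1 ::= stmt if | stmt stmt stmt | if | else; A2 ::= stmt then | A1 else stmt | stmt A3 | stmt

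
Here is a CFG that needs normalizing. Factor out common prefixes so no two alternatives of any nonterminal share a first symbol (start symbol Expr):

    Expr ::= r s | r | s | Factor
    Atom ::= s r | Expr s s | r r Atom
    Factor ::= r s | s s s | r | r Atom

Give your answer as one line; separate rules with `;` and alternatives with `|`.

Expr has alternatives sharing prefix 'r': factor to Expr → r Expr1 with Expr1 → s | ε.
Factor has alternatives sharing prefix 'r': factor to Factor → r Factor1 with Factor1 → s | ε | Atom.

Expr ::= s | Factor | r Expr1; Atom ::= s r | Expr s s | r r Atom; Factor ::= s s s | r Factor1; Expr1 ::= s | ε; Factor1 ::= s | ε | Atom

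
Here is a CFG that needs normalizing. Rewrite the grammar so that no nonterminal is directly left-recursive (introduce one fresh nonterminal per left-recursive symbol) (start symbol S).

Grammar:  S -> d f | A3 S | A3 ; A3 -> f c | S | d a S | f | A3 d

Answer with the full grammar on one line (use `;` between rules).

Directly left-recursive nonterminal: A3.
For A3: α = {d}, β = {f c, S, d a S, f}. Rewrite as A3 → β A3' and A3' → α A3' | ε.

S -> d f | A3 S | A3; A3 -> f c A3' | S A3' | d a S A3' | f A3'; A3' -> d A3' | epsilon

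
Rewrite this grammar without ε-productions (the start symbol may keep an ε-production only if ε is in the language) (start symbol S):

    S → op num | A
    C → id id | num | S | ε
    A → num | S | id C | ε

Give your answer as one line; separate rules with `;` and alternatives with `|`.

S → op num | A | ε; C → id id | num | S; A → num | S | id C | id

Nullable set = {A, C, S}.
ε ∈ L(G) since S is nullable, so keep S → ε.
Expand every rule over subsets of its nullable positions: A → id C gives id C | id.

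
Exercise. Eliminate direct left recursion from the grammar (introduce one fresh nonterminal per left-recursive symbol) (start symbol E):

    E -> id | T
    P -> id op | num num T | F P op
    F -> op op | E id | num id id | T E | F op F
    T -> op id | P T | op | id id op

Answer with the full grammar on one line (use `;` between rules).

Directly left-recursive nonterminal: F.
For F: α = {op F}, β = {op op, E id, num id id, T E}. Rewrite as F → β F' and F' → α F' | ε.

E -> id | T; P -> id op | num num T | F P op; F -> op op F' | E id F' | num id id F' | T E F'; T -> op id | P T | op | id id op; F' -> op F F' | ε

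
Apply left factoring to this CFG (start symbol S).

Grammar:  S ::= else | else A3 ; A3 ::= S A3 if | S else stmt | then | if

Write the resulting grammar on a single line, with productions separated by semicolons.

S ::= else S'; A3 ::= then | if | S A3'; S' ::= ε | A3; A3' ::= A3 if | else stmt

S has alternatives sharing prefix 'else': factor to S → else S' with S' → ε | A3.
A3 has alternatives sharing prefix 'S': factor to A3 → S A3' with A3' → A3 if | else stmt.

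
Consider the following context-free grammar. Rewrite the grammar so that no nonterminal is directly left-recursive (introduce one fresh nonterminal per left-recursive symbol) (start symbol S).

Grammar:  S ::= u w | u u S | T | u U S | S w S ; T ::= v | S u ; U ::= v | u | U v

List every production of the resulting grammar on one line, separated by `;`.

S ::= u w S' | u u S S' | T S' | u U S S'; T ::= v | S u; U ::= v U' | u U'; S' ::= w S S' | ε; U' ::= v U' | ε

Directly left-recursive nonterminals: S, U.
For S: α = {w S}, β = {u w, u u S, T, u U S}. Rewrite as S → β S' and S' → α S' | ε.
For U: α = {v}, β = {v, u}. Rewrite as U → β U' and U' → α U' | ε.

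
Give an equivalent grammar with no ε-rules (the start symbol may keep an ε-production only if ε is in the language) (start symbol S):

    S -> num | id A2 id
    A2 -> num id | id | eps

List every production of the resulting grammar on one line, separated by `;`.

S -> num | id A2 id | id id; A2 -> num id | id

The nullable symbols are {A2}.
ε ∉ L(G), so no ε-production is kept.
Expand every rule over subsets of its nullable positions: S → id A2 id gives id A2 id | id id.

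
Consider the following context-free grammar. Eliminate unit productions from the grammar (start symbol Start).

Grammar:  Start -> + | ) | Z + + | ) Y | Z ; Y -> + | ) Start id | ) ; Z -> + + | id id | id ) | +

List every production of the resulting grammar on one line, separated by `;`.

Unit pairs: Start ⇒* {Z}.
For each unit pair (A, B), copy every non-unit production of B to A, then drop all unit productions.

Start -> + + | id id | id ) | + | ) | Z + + | ) Y; Y -> + | ) Start id | ); Z -> + + | id id | id ) | +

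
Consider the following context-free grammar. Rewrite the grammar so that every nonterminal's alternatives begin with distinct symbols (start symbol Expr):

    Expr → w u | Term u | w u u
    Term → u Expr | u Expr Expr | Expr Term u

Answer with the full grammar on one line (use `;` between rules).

Expr has alternatives sharing prefix 'w u': factor to Expr → w u Expr1 with Expr1 → ε | u.
Term has alternatives sharing prefix 'u Expr': factor to Term → u Expr Term1 with Term1 → ε | Expr.

Expr → Term u | w u Expr1; Term → Expr Term u | u Expr Term1; Expr1 → ε | u; Term1 → ε | Expr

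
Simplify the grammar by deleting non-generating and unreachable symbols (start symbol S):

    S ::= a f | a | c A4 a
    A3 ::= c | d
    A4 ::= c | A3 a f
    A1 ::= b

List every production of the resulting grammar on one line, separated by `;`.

Generating nonterminals: {A1, A3, A4, S}.
Reachable from S after that: {A3, A4, S}.
Removed useless symbols: {A1} and every production mentioning them.

S ::= a f | a | c A4 a; A3 ::= c | d; A4 ::= c | A3 a f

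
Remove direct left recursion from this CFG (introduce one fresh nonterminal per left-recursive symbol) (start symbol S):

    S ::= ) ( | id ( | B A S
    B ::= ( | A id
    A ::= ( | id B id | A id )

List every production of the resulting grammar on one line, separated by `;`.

Directly left-recursive nonterminal: A.
For A: α = {id )}, β = {(, id B id}. Rewrite as A → β A' and A' → α A' | ε.

S ::= ) ( | id ( | B A S; B ::= ( | A id; A ::= ( A' | id B id A'; A' ::= id ) A' | ε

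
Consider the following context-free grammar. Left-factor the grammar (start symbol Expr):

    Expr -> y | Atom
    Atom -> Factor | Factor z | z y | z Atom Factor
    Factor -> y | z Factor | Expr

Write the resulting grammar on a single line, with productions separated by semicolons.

Atom has alternatives sharing prefix 'Factor': factor to Atom → Factor Atom1 with Atom1 → ε | z.
Atom has alternatives sharing prefix 'z': factor to Atom → z Atom2 with Atom2 → y | Atom Factor.

Expr -> y | Atom; Atom -> Factor Atom1 | z Atom2; Factor -> y | z Factor | Expr; Atom1 -> ε | z; Atom2 -> y | Atom Factor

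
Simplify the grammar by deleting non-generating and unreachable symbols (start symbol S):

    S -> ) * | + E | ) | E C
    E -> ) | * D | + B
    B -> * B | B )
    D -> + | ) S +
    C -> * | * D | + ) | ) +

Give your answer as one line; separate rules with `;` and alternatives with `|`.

Generating nonterminals: {C, D, E, S}.
Reachable from S after that: {C, D, E, S}.
Removed useless symbols: {B} and every production mentioning them.

S -> ) * | + E | ) | E C; E -> ) | * D; D -> + | ) S +; C -> * | * D | + ) | ) +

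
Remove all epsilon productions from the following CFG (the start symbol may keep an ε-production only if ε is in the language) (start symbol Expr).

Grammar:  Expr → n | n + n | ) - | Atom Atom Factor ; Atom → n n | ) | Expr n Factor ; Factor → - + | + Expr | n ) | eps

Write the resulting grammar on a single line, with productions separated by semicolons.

Expr → n | n + n | ) - | Atom Atom Factor | Atom Atom; Atom → n n | ) | Expr n Factor | Expr n; Factor → - + | + Expr | n )

Nullable set = {Factor}.
ε ∉ L(G), so no ε-production is kept.
For each production, add variants omitting each subset of nullable occurrences: Expr → Atom Atom Factor gives Atom Atom Factor | Atom Atom. Atom → Expr n Factor gives Expr n Factor | Expr n.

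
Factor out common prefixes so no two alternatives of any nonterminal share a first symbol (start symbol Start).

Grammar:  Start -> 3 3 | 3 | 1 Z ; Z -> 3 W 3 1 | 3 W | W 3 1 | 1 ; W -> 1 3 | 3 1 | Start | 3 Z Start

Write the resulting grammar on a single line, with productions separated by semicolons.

Start -> 1 Z | 3 Start1; Z -> W 3 1 | 1 | 3 W Z1; W -> 1 3 | Start | 3 W1; Start1 -> 3 | eps; Z1 -> 3 1 | eps; W1 -> 1 | Z Start

Start has alternatives sharing prefix '3': factor to Start → 3 Start1 with Start1 → 3 | ε.
Z has alternatives sharing prefix '3 W': factor to Z → 3 W Z1 with Z1 → 3 1 | ε.
W has alternatives sharing prefix '3': factor to W → 3 W1 with W1 → 1 | Z Start.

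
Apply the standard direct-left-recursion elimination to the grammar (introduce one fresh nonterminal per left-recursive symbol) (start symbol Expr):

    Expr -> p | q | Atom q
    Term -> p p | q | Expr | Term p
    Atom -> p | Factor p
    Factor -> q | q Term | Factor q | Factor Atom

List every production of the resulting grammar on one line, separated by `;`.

Term, Factor are directly left-recursive.
For Term: α = {p}, β = {p p, q, Expr}. Rewrite as Term → β Term1 and Term1 → α Term1 | ε.
For Factor: α = {q, Atom}, β = {q, q Term}. Rewrite as Factor → β Factor1 and Factor1 → α Factor1 | ε.

Expr -> p | q | Atom q; Term -> p p Term1 | q Term1 | Expr Term1; Atom -> p | Factor p; Factor -> q Factor1 | q Term Factor1; Term1 -> p Term1 | ε; Factor1 -> q Factor1 | Atom Factor1 | ε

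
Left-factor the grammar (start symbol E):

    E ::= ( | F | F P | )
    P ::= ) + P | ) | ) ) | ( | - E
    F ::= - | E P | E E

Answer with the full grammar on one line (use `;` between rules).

E has alternatives sharing prefix 'F': factor to E → F E' with E' → ε | P.
P has alternatives sharing prefix ')': factor to P → ) P' with P' → + P | ε | ).
F has alternatives sharing prefix 'E': factor to F → E F' with F' → P | E.

E ::= ( | ) | F E'; P ::= ( | - E | ) P'; F ::= - | E F'; E' ::= ε | P; P' ::= + P | ε | ); F' ::= P | E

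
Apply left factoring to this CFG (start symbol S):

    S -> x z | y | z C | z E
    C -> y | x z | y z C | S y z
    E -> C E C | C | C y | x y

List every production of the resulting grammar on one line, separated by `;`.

S has alternatives sharing prefix 'z': factor to S → z S' with S' → C | E.
C has alternatives sharing prefix 'y': factor to C → y C' with C' → ε | z C.
E has alternatives sharing prefix 'C': factor to E → C E' with E' → E C | ε | y.

S -> x z | y | z S'; C -> x z | S y z | y C'; E -> x y | C E'; S' -> C | E; C' -> ε | z C; E' -> E C | ε | y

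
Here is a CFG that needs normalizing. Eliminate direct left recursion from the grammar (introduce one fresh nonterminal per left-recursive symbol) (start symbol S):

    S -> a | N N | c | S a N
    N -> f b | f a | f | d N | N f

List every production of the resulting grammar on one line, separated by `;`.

S -> a S' | N N S' | c S'; N -> f b N' | f a N' | f N' | d N N'; S' -> a N S' | ε; N' -> f N' | ε

S, N are directly left-recursive.
For S: α = {a N}, β = {a, N N, c}. Rewrite as S → β S' and S' → α S' | ε.
For N: α = {f}, β = {f b, f a, f, d N}. Rewrite as N → β N' and N' → α N' | ε.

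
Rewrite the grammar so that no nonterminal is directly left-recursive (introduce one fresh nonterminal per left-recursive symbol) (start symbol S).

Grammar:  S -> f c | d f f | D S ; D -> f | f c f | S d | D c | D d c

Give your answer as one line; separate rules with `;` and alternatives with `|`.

S -> f c | d f f | D S; D -> f D' | f c f D' | S d D'; D' -> c D' | d c D' | eps

Left recursion appears on D.
For D: α = {c, d c}, β = {f, f c f, S d}. Rewrite as D → β D' and D' → α D' | ε.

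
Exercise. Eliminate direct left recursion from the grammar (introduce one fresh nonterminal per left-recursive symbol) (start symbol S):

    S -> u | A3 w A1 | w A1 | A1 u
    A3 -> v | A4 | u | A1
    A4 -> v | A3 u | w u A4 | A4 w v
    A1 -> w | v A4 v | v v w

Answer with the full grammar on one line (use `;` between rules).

S -> u | A3 w A1 | w A1 | A1 u; A3 -> v | A4 | u | A1; A4 -> v A4' | A3 u A4' | w u A4 A4'; A1 -> w | v A4 v | v v w; A4' -> w v A4' | epsilon

Directly left-recursive nonterminal: A4.
For A4: α = {w v}, β = {v, A3 u, w u A4}. Rewrite as A4 → β A4' and A4' → α A4' | ε.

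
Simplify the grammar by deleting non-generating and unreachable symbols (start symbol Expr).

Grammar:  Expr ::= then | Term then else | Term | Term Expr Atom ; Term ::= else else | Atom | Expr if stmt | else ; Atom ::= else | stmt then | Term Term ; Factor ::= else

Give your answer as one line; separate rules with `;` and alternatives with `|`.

Expr ::= then | Term then else | Term | Term Expr Atom; Term ::= else else | Atom | Expr if stmt | else; Atom ::= else | stmt then | Term Term

Generating nonterminals: {Atom, Expr, Factor, Term}.
Reachable from Expr after that: {Atom, Expr, Term}.
Removed useless symbols: {Factor} and every production mentioning them.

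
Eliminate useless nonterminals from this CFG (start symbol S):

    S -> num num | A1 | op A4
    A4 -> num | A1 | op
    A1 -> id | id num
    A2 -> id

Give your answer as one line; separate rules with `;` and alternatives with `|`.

S -> num num | A1 | op A4; A4 -> num | A1 | op; A1 -> id | id num

Generating nonterminals: {A1, A2, A4, S}.
Reachable from S after that: {A1, A4, S}.
Removed useless symbols: {A2} and every production mentioning them.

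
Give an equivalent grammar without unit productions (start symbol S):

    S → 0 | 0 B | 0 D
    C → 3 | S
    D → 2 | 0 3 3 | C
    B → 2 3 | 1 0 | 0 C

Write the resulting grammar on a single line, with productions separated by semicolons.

S → 0 | 0 B | 0 D; C → 3 | 0 | 0 B | 0 D; D → 0 | 0 B | 0 D | 3 | 2 | 0 3 3; B → 2 3 | 1 0 | 0 C

Unit pairs: C ⇒* {S}; D ⇒* {C, S}.
For every A with A ⇒* B via unit rules, add B's non-unit alternatives to A; then delete every rule of the form X → Y.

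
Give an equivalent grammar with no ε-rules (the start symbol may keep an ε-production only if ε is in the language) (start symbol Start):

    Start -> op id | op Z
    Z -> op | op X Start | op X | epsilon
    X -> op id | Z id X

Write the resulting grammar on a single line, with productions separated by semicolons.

Start -> op id | op Z | op; Z -> op | op X Start | op X; X -> op id | Z id X | id X

Nullable nonterminals: {Z}.
ε ∉ L(G), so no ε-production is kept.
Add the nullable-subset variants: Start → op Z gives op Z | op. X → Z id X gives Z id X | id X.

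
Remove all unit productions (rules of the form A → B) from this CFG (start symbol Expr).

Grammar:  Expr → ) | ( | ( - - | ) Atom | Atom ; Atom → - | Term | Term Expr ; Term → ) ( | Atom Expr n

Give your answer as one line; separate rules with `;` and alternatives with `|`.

Expr → ) ( | Atom Expr n | - | Term Expr | ) | ( | ( - - | ) Atom; Atom → ) ( | Atom Expr n | - | Term Expr; Term → ) ( | Atom Expr n

Unit pairs: Atom ⇒* {Term}; Expr ⇒* {Atom, Term}.
For every A with A ⇒* B via unit rules, add B's non-unit alternatives to A; then delete every rule of the form X → Y.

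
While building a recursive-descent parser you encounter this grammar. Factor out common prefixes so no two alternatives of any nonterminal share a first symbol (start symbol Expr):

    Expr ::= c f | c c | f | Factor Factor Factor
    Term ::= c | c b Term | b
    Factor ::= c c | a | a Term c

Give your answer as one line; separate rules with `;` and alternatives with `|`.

Expr has alternatives sharing prefix 'c': factor to Expr → c Expr1 with Expr1 → f | c.
Term has alternatives sharing prefix 'c': factor to Term → c Term1 with Term1 → ε | b Term.
Factor has alternatives sharing prefix 'a': factor to Factor → a Factor1 with Factor1 → ε | Term c.

Expr ::= f | Factor Factor Factor | c Expr1; Term ::= b | c Term1; Factor ::= c c | a Factor1; Expr1 ::= f | c; Term1 ::= ε | b Term; Factor1 ::= ε | Term c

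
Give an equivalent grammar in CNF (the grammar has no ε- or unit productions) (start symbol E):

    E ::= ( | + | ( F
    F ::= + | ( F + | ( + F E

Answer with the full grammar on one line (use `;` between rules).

E ::= ( | + | X1 F; F ::= + | X1 Y1 | X1 Y2; X1 ::= (; X2 ::= +; Y1 ::= F X2; Y2 ::= X2 Y3; Y3 ::= F E

Introduce a nonterminal for each terminal appearing in a rule of length ≥ 2: X1 → (, X2 → +.
Binarize each right-hand side of length ≥ 3 by chaining fresh nonterminals (Y1, Y2, …): affected rules were F → X1 F X2; F → X1 X2 F E.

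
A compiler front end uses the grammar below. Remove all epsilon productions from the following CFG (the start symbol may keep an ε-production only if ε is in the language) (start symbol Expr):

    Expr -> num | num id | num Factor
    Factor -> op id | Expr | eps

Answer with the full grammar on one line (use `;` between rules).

Expr -> num | num id | num Factor; Factor -> op id | Expr

Nullable nonterminals: {Factor}.
ε ∉ L(G), so no ε-production is kept.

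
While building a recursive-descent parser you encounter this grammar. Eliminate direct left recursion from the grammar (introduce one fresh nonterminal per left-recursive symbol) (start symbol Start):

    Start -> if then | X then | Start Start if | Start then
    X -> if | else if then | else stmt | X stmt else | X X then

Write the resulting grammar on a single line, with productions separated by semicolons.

Start, X are directly left-recursive.
For Start: α = {Start if, then}, β = {if then, X then}. Rewrite as Start → β Start1 and Start1 → α Start1 | ε.
For X: α = {stmt else, X then}, β = {if, else if then, else stmt}. Rewrite as X → β X1 and X1 → α X1 | ε.

Start -> if then Start1 | X then Start1; X -> if X1 | else if then X1 | else stmt X1; Start1 -> Start if Start1 | then Start1 | ε; X1 -> stmt else X1 | X then X1 | ε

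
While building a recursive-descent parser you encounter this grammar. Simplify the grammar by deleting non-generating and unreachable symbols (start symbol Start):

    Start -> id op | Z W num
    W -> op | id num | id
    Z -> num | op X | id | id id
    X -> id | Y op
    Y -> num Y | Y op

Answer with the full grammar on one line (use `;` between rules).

Start -> id op | Z W num; W -> op | id num | id; Z -> num | op X | id | id id; X -> id

Generating nonterminals: {Start, W, X, Z}.
Reachable from Start after that: {Start, W, X, Z}.
Removed useless symbols: {Y} and every production mentioning them.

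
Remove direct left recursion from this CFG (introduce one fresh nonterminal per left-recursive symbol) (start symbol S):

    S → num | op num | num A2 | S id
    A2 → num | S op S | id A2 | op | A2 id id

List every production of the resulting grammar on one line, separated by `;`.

S → num S' | op num S' | num A2 S'; A2 → num A2' | S op S A2' | id A2 A2' | op A2'; S' → id S' | ε; A2' → id id A2' | ε

Directly left-recursive nonterminals: S, A2.
For S: α = {id}, β = {num, op num, num A2}. Rewrite as S → β S' and S' → α S' | ε.
For A2: α = {id id}, β = {num, S op S, id A2, op}. Rewrite as A2 → β A2' and A2' → α A2' | ε.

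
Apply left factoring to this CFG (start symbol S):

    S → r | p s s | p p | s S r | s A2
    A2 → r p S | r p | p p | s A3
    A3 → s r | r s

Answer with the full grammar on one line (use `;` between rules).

S has alternatives sharing prefix 'p': factor to S → p S' with S' → s s | p.
S has alternatives sharing prefix 's': factor to S → s S'' with S'' → S r | A2.
A2 has alternatives sharing prefix 'r p': factor to A2 → r p A2' with A2' → S | ε.

S → r | p S' | s S''; A2 → p p | s A3 | r p A2'; A3 → s r | r s; S' → s s | p; S'' → S r | A2; A2' → S | ε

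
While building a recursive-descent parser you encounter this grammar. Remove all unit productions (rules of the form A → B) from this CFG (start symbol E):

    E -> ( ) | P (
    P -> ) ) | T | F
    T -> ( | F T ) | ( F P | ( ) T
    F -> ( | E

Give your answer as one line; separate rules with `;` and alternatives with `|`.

E -> ( ) | P (; P -> ( ) | P ( | ( | ) ) | F T ) | ( F P | ( ) T; T -> ( | F T ) | ( F P | ( ) T; F -> ( ) | P ( | (

Unit pairs: F ⇒* {E}; P ⇒* {E, F, T}.
For every A with A ⇒* B via unit rules, add B's non-unit alternatives to A; then delete every rule of the form X → Y.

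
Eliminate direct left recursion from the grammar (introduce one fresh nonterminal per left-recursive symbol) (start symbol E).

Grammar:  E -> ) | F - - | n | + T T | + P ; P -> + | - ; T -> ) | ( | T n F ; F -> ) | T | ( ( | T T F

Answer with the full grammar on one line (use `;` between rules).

E -> ) | F - - | n | + T T | + P; P -> + | -; T -> ) T' | ( T'; F -> ) | T | ( ( | T T F; T' -> n F T' | eps

Left recursion appears on T.
For T: α = {n F}, β = {), (}. Rewrite as T → β T' and T' → α T' | ε.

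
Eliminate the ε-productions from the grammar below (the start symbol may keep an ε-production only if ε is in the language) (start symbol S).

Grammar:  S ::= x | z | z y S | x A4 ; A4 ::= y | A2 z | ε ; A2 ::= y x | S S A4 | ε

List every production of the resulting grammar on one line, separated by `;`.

S ::= x | z | z y S | x A4; A4 ::= y | A2 z | z; A2 ::= y x | S S A4 | S S

Nullable set = {A2, A4}.
ε ∉ L(G), so no ε-production is kept.
For each production, add variants omitting each subset of nullable occurrences: A4 → A2 z gives A2 z | z. A2 → S S A4 gives S S A4 | S S.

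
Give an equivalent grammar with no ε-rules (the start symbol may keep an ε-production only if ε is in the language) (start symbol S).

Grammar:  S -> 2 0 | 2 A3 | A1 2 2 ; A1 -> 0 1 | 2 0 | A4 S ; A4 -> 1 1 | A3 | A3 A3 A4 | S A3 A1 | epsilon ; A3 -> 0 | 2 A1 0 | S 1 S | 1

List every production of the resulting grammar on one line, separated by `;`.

The nullable symbols are {A4}.
ε ∉ L(G), so no ε-production is kept.
Expand every rule over subsets of its nullable positions: A1 → A4 S gives A4 S | S. A4 → A3 A3 A4 gives A3 A3 A4 | A3 A3.

S -> 2 0 | 2 A3 | A1 2 2; A1 -> 0 1 | 2 0 | A4 S | S; A4 -> 1 1 | A3 | A3 A3 A4 | A3 A3 | S A3 A1; A3 -> 0 | 2 A1 0 | S 1 S | 1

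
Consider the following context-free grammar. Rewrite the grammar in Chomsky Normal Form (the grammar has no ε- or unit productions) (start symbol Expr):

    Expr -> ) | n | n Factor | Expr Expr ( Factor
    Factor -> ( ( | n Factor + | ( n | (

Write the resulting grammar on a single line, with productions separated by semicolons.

Expr -> ) | n | X1 Factor | Expr Y1; Factor -> X2 X2 | X1 Y3 | X2 X1 | (; X1 -> n; X2 -> (; X3 -> +; Y1 -> Expr Y2; Y2 -> X2 Factor; Y3 -> Factor X3

Introduce a nonterminal for each terminal appearing in a rule of length ≥ 2: X1 → n, X2 → (, X3 → +.
Binarize each right-hand side of length ≥ 3 by chaining fresh nonterminals (Y1, Y2, …): affected rules were Expr → Expr Expr X2 Factor; Factor → X1 Factor X3.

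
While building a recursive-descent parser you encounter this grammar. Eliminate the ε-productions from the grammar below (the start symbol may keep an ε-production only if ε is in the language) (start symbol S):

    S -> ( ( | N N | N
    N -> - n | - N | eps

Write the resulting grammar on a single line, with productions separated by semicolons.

S -> ( ( | N N | N | eps; N -> - n | - N | -

Nullable nonterminals: {N, S}.
ε ∈ L(G) since S is nullable, so keep S → ε.
Add the nullable-subset variants: S → N N gives N N | N. N → - N gives - N | -.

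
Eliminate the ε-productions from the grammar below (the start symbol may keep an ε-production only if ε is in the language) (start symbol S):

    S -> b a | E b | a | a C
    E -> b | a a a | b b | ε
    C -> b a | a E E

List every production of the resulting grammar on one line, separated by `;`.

S -> b a | E b | b | a | a C; E -> b | a a a | b b; C -> b a | a E E | a E | a

Nullable nonterminals: {E}.
ε ∉ L(G), so no ε-production is kept.
For each production, add variants omitting each subset of nullable occurrences: S → E b gives E b | b. C → a E E gives a E E | a E | a.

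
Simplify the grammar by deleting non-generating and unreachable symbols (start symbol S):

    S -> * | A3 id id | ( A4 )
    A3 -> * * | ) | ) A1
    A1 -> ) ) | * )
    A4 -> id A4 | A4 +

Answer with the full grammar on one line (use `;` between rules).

Generating nonterminals: {A1, A3, S}.
Reachable from S after that: {A1, A3, S}.
Removed useless symbols: {A4} and every production mentioning them.

S -> * | A3 id id; A3 -> * * | ) | ) A1; A1 -> ) ) | * )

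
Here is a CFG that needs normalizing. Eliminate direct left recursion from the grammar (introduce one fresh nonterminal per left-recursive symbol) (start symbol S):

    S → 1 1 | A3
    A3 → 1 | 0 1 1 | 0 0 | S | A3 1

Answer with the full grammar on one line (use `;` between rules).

A3 is directly left-recursive.
For A3: α = {1}, β = {1, 0 1 1, 0 0, S}. Rewrite as A3 → β A3' and A3' → α A3' | ε.

S → 1 1 | A3; A3 → 1 A3' | 0 1 1 A3' | 0 0 A3' | S A3'; A3' → 1 A3' | ε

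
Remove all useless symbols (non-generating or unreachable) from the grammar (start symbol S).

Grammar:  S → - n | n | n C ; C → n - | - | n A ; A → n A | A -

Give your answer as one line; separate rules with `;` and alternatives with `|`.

S → - n | n | n C; C → n - | -

Generating nonterminals: {C, S}.
Reachable from S after that: {C, S}.
Removed useless symbols: {A} and every production mentioning them.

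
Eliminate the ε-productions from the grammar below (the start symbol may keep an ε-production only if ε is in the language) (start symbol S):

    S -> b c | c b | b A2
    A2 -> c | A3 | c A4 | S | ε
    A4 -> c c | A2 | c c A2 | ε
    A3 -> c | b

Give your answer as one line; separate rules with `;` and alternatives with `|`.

Nullable set = {A2, A4}.
ε ∉ L(G), so no ε-production is kept.
For each production, add variants omitting each subset of nullable occurrences: S → b A2 gives b A2 | b.

S -> b c | c b | b A2 | b; A2 -> c | A3 | c A4 | S; A4 -> c c | A2 | c c A2; A3 -> c | b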